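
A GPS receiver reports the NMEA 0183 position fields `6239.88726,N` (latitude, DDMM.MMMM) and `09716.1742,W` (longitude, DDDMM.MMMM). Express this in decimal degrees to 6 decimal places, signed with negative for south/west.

62.664788, -97.269570

φ: degrees = first 2 digits = 62, minutes = 39.88726; 62 + 39.88726/60 = 62.6647877
N ⇒ keep positive
Lon: split at 3 digits → 097° and 16.1742′; 97 + 16.1742/60 = 97.2695700
W ⇒ negate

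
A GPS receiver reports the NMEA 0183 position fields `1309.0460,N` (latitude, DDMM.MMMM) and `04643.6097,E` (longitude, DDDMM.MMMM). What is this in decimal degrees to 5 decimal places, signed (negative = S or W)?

13.15077, 46.72683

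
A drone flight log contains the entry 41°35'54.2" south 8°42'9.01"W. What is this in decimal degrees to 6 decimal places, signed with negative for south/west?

-41.598389, -8.702503

Latitude: 41° + 35/60 + 54.2/3600 = 41 + 0.583333 + 0.015056 = 41.5983889
hemisphere S, so the sign is −
Longitude: 8° + 42/60 + 9.01/3600 = 8 + 0.700000 + 0.002503 = 8.7025028
hemisphere W, so the sign is −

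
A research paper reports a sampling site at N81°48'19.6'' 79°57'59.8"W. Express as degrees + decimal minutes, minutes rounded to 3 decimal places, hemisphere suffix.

81° 48.327′ N, 79° 57.997′ W

Latitude: seconds/60 = 0.32667; minutes = 48 + 0.32667 = 48.32667
Lon: seconds/60 = 0.99667; minutes = 57 + 0.99667 = 57.99667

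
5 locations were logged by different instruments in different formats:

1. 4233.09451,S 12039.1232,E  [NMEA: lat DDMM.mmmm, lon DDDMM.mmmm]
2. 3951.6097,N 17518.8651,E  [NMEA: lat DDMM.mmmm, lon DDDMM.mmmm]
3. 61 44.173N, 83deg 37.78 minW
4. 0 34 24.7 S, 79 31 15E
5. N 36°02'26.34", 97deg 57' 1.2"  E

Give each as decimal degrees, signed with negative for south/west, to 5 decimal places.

Point 1:
  Lat: degrees = first 2 digits = 42, minutes = 33.09451; 42 + 33.09451/60 = 42.551575
  S ⇒ negate
  Lon: split at 3 digits → 120° and 39.1232′; 120 + 39.1232/60 = 120.652053
  E ⇒ keep positive
Point 2:
  φ: split at 2 digits → 39° and 51.6097′; 39 + 51.6097/60 = 39.860162
  N → positive
  Lon: split at 3 digits → 175° and 18.8651′; 175 + 18.8651/60 = 175.314418
  E ⇒ keep positive
Point 3:
  φ: 61 + 44.173/60 = 61.736217
  N ⇒ keep positive
  Lon: 37.78′ = 0.629667°; total 83.629667
  W → negative
Point 4:
  Lat: 0 + 34/60 + 24.7/3600 = 0.573528
  S → negative
  λ: 31′ + 15″ = 31.25000′; 79 + 31.25000/60 = 79.520833
  E → positive
Point 5:
  Lat: 2′ + 26.34″ = 2.43900′; 36 + 2.43900/60 = 36.040650
  N ⇒ keep positive
  λ: 57′ + 1.2″ = 57.02000′; 97 + 57.02000/60 = 97.950333
  E ⇒ keep positive

1. -42.55158, 120.65205
2. 39.86016, 175.31442
3. 61.73622, -83.62967
4. -0.57353, 79.52083
5. 36.04065, 97.95033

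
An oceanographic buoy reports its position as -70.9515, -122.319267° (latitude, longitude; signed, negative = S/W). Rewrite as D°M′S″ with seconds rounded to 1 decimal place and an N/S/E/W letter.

70°57′5.4″ S, 122°19′9.4″ W

Latitude is negative → S; |value| = 70.951500
Latitude: 0.951500° → 57.09000′; 0.09000 × 60 = 5.400″
Longitude is negative → W; |value| = 122.319267
Longitude: 0.319267 × 60 = 19.15602′ → 19′, remainder × 60 = 9.361″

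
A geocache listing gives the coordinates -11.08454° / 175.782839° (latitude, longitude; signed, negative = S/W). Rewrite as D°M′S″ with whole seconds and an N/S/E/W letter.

Latitude is negative → S; |value| = 11.084540
φ: 0.084540 × 60 = 5.07240′ → 5′, remainder × 60 = 4.34″
Lon: 0.782839 × 60 = 46.97034′ → 46′, remainder × 60 = 58.22″

11°05′4″ S, 175°46′58″ E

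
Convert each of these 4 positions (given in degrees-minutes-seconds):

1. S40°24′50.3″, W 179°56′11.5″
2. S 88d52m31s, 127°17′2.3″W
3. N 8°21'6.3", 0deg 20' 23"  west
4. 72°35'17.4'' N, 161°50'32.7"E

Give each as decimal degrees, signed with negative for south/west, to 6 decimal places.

Point 1:
  Lat: 40° + 24/60 + 50.3/3600 = 40 + 0.400000 + 0.013972 = 40.4139722
  hemisphere S, so the sign is −
  λ: 179 + 56/60 + 11.5/3600 = 179.9365278
  hemisphere W, so the sign is −
Point 2:
  Latitude: 88 + 52/60 + 31/3600 = 88.8752778
  hemisphere S, so the sign is −
  Longitude: 17′ + 2.3″ = 17.03833′; 127 + 17.03833/60 = 127.2839722
  W → negative
Point 3:
  Latitude: 8 + 21/60 + 6.3/3600 = 8.3517500
  N ⇒ keep positive
  λ: 20′ + 23″ = 20.38333′; 0 + 20.38333/60 = 0.3397222
  hemisphere W, so the sign is −
Point 4:
  φ: 72 + 35/60 + 17.4/3600 = 72.5881667
  N ⇒ keep positive
  λ: 161° + 50/60 + 32.7/3600 = 161 + 0.833333 + 0.009083 = 161.8424167
  E → positive

1. -40.413972, -179.936528
2. -88.875278, -127.283972
3. 8.351750, -0.339722
4. 72.588167, 161.842417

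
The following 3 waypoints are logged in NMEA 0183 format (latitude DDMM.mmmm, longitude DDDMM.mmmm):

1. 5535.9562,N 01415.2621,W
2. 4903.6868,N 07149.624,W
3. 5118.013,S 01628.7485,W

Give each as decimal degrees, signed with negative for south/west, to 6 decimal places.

Point 1:
  φ: degrees = first 2 digits = 55, minutes = 35.9562; 55 + 35.9562/60 = 55.5992700
  N → positive
  λ: degrees = first 3 digits = 14, minutes = 15.2621; 14 + 15.2621/60 = 14.2543683
  hemisphere W, so the sign is −
Point 2:
  Latitude: degrees = first 2 digits = 49, minutes = 3.6868; 49 + 3.6868/60 = 49.0614467
  N ⇒ keep positive
  λ: degrees = first 3 digits = 71, minutes = 49.624; 71 + 49.624/60 = 71.8270667
  W → negative
Point 3:
  Latitude: split at 2 digits → 51° and 18.013′; 51 + 18.013/60 = 51.3002167
  S → negative
  Lon: degrees = first 3 digits = 16, minutes = 28.7485; 16 + 28.7485/60 = 16.4791417
  hemisphere W, so the sign is −

1. 55.599270, -14.254368
2. 49.061447, -71.827067
3. -51.300217, -16.479142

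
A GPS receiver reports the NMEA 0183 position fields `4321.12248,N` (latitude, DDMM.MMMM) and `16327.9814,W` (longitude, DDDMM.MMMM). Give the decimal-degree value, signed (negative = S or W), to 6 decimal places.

43.352041, -163.466357

Lat: split at 2 digits → 43° and 21.12248′; 43 + 21.12248/60 = 43.3520413
N ⇒ keep positive
Longitude: degrees = first 3 digits = 163, minutes = 27.9814; 163 + 27.9814/60 = 163.4663567
W → negative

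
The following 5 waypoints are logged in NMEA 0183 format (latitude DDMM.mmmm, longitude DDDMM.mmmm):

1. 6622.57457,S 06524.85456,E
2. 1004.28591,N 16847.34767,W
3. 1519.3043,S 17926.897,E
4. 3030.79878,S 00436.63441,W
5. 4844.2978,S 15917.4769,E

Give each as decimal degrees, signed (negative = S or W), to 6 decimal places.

Point 1:
  Latitude: degrees = first 2 digits = 66, minutes = 22.57457; 66 + 22.57457/60 = 66.3762428
  hemisphere S, so the sign is −
  Lon: degrees = first 3 digits = 65, minutes = 24.85456; 65 + 24.85456/60 = 65.4142427
  E ⇒ keep positive
Point 2:
  Latitude: split at 2 digits → 10° and 4.28591′; 10 + 4.28591/60 = 10.0714318
  N ⇒ keep positive
  λ: split at 3 digits → 168° and 47.34767′; 168 + 47.34767/60 = 168.7891278
  W ⇒ negate
Point 3:
  Latitude: degrees = first 2 digits = 15, minutes = 19.3043; 15 + 19.3043/60 = 15.3217383
  S → negative
  λ: split at 3 digits → 179° and 26.897′; 179 + 26.897/60 = 179.4482833
  E ⇒ keep positive
Point 4:
  φ: split at 2 digits → 30° and 30.79878′; 30 + 30.79878/60 = 30.5133130
  S ⇒ negate
  Lon: split at 3 digits → 004° and 36.63441′; 4 + 36.63441/60 = 4.6105735
  W → negative
Point 5:
  Lat: split at 2 digits → 48° and 44.2978′; 48 + 44.2978/60 = 48.7382967
  S ⇒ negate
  Longitude: split at 3 digits → 159° and 17.4769′; 159 + 17.4769/60 = 159.2912817
  E → positive

1. -66.376243, 65.414243
2. 10.071432, -168.789128
3. -15.321738, 179.448283
4. -30.513313, -4.610574
5. -48.738297, 159.291282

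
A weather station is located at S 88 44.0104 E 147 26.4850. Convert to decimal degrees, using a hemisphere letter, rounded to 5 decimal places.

φ: 88 + 44.0104/60 = 88.733507
Longitude: 26.485′ = 0.441417°; total 147.441417

88.73351° S, 147.44142° E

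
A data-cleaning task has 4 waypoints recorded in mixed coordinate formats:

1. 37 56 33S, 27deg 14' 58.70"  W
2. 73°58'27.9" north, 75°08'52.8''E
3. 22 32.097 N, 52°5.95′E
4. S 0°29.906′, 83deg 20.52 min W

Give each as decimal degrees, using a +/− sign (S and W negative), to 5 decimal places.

1. -37.94250, -27.24964
2. 73.97442, 75.14800
3. 22.53495, 52.09917
4. -0.49843, -83.34200

Point 1:
  φ: 56′ + 33″ = 56.55000′; 37 + 56.55000/60 = 37.942500
  S ⇒ negate
  λ: 27 + 14/60 + 58.7/3600 = 27.249639
  W ⇒ negate
Point 2:
  Latitude: 73 + 58/60 + 27.9/3600 = 73.974417
  N ⇒ keep positive
  Lon: 75° + 8/60 + 52.8/3600 = 75 + 0.133333 + 0.014667 = 75.148000
  E → positive
Point 3:
  Lat: 32.097′ = 0.534950°; total 22.534950
  N ⇒ keep positive
  Lon: 52 + 5.95/60 = 52.099167
  E → positive
Point 4:
  φ: 29.906′ = 0.498433°; total 0.498433
  S → negative
  Lon: 83 + 20.52/60 = 83.342000
  W → negative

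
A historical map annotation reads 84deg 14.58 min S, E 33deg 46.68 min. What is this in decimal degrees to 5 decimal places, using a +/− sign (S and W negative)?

-84.24300, 33.77800

Lat: 14.58′ = 0.243000°; total 84.243000
hemisphere S, so the sign is −
Lon: 46.68′ = 0.778000°; total 33.778000
E → positive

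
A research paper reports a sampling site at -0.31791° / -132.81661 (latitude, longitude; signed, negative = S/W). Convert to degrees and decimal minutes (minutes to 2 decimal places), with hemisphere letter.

Latitude is negative → S; |value| = 0.317910
Latitude: 0° + 0.317910 × 60 = 0° 19.0746′
Longitude is negative → W; |value| = 132.816610
Longitude: fractional part 0.816610 → 48.9966 minutes

0° 19.07′ S, 132° 49.00′ W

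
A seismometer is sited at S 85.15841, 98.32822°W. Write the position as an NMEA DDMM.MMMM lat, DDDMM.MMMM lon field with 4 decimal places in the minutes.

8509.5046,S / 09819.6932,W

φ: minutes = (85.158410 − 85) × 60 = 9.504600
Longitude: 98° + 0.328220 × 60 = 98° 19.693200′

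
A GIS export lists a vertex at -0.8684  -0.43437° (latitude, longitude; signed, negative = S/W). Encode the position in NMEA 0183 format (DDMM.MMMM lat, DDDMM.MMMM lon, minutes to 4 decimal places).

Latitude is negative → S; |value| = 0.868400
Latitude: 0° + 0.868400 × 60 = 0° 52.104000′
Longitude is negative → W; |value| = 0.434370
λ: fractional part 0.434370 → 26.062200 minutes

0052.1040,S / 00026.0622,W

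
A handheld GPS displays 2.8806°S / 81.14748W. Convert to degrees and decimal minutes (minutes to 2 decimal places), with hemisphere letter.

φ: minutes = (2.880600 − 2) × 60 = 52.8360
λ: 81° + 0.147480 × 60 = 81° 8.8488′

2° 52.84′ S, 81° 8.85′ W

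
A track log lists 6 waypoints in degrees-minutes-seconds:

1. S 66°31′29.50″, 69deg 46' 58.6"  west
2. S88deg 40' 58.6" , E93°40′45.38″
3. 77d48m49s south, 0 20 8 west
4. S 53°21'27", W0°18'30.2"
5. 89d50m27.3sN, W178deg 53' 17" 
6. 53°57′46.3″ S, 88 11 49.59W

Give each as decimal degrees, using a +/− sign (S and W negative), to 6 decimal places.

1. -66.524861, -69.782944
2. -88.682944, 93.679272
3. -77.813611, -0.335556
4. -53.357500, -0.308389
5. 89.840917, -178.888056
6. -53.962861, -88.197108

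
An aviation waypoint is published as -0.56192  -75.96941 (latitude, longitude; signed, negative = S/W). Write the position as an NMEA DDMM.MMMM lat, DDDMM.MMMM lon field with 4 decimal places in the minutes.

0033.7152,S / 07558.1646,W

Latitude is negative → S; |value| = 0.561920
Latitude: 0° + 0.561920 × 60 = 0° 33.715200′
Longitude is negative → W; |value| = 75.969410
Longitude: minutes = (75.969410 − 75) × 60 = 58.164600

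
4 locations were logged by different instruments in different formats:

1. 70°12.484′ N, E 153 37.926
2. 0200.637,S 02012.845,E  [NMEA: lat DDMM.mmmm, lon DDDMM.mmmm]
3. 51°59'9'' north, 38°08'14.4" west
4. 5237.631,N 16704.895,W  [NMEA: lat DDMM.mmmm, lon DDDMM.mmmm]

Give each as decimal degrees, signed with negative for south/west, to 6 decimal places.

Point 1:
  φ: 70 + 12.484/60 = 70.2080667
  N ⇒ keep positive
  Lon: 37.926′ = 0.632100°; total 153.6321000
  E ⇒ keep positive
Point 2:
  Lat: split at 2 digits → 02° and 0.637′; 2 + 0.637/60 = 2.0106167
  S → negative
  λ: degrees = first 3 digits = 20, minutes = 12.845; 20 + 12.845/60 = 20.2140833
  E → positive
Point 3:
  Latitude: 51 + 59/60 + 9/3600 = 51.9858333
  N ⇒ keep positive
  λ: 8′ + 14.4″ = 8.24000′; 38 + 8.24000/60 = 38.1373333
  hemisphere W, so the sign is −
Point 4:
  φ: split at 2 digits → 52° and 37.631′; 52 + 37.631/60 = 52.6271833
  N ⇒ keep positive
  λ: degrees = first 3 digits = 167, minutes = 4.895; 167 + 4.895/60 = 167.0815833
  W ⇒ negate

1. 70.208067, 153.632100
2. -2.010617, 20.214083
3. 51.985833, -38.137333
4. 52.627183, -167.081583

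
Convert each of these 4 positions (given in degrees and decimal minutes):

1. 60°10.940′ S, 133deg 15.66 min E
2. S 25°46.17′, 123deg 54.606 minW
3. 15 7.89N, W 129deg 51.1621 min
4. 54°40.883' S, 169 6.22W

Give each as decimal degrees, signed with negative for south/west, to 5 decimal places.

1. -60.18233, 133.26100
2. -25.76950, -123.91010
3. 15.13150, -129.85270
4. -54.68138, -169.10367

Point 1:
  φ: 10.94′ = 0.182333°; total 60.182333
  S ⇒ negate
  Longitude: 133 + 15.66/60 = 133.261000
  E → positive
Point 2:
  Latitude: 46.17′ = 0.769500°; total 25.769500
  hemisphere S, so the sign is −
  Lon: 54.606′ = 0.910100°; total 123.910100
  W ⇒ negate
Point 3:
  φ: 15 + 7.89/60 = 15.131500
  N ⇒ keep positive
  Longitude: 51.1621′ = 0.852702°; total 129.852702
  W → negative
Point 4:
  Latitude: 40.883′ = 0.681383°; total 54.681383
  S → negative
  λ: 6.22′ = 0.103667°; total 169.103667
  hemisphere W, so the sign is −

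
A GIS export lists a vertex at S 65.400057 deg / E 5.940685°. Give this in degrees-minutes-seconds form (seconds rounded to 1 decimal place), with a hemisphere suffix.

Lat: 0.400057° → 24.00342′; 0.00342 × 60 = 0.205″
λ: 0.940685 × 60 = 56.44110′ → 56′, remainder × 60 = 26.466″

65°24′0.2″ S, 5°56′26.5″ E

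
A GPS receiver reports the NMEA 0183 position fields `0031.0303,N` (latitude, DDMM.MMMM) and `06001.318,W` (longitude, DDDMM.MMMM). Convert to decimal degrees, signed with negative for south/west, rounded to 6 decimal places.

0.517172, -60.021967

φ: split at 2 digits → 00° and 31.0303′; 0 + 31.0303/60 = 0.5171717
N → positive
Longitude: degrees = first 3 digits = 60, minutes = 1.318; 60 + 1.318/60 = 60.0219667
W → negative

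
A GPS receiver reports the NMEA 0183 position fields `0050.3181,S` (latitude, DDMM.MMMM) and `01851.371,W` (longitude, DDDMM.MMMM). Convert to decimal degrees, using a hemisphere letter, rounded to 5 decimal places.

0.83864° S, 18.85618° W

Lat: degrees = first 2 digits = 0, minutes = 50.3181; 0 + 50.3181/60 = 0.838635
Lon: split at 3 digits → 018° and 51.371′; 18 + 51.371/60 = 18.856183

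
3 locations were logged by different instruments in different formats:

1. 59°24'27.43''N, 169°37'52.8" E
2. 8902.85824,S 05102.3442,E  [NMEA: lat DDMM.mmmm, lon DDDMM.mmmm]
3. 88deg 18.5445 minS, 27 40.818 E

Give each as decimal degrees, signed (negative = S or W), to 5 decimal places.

Point 1:
  φ: 24′ + 27.43″ = 24.45717′; 59 + 24.45717/60 = 59.407619
  N ⇒ keep positive
  Longitude: 169 + 37/60 + 52.8/3600 = 169.631333
  E ⇒ keep positive
Point 2:
  Lat: split at 2 digits → 89° and 2.85824′; 89 + 2.85824/60 = 89.047637
  hemisphere S, so the sign is −
  Longitude: degrees = first 3 digits = 51, minutes = 2.3442; 51 + 2.3442/60 = 51.039070
  E ⇒ keep positive
Point 3:
  Lat: 88 + 18.5445/60 = 88.309075
  hemisphere S, so the sign is −
  Lon: 27 + 40.818/60 = 27.680300
  E → positive

1. 59.40762, 169.63133
2. -89.04764, 51.03907
3. -88.30908, 27.68030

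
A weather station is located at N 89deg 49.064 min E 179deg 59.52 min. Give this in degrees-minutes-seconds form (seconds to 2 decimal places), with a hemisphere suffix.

89°49′3.84″ N, 179°59′31.20″ E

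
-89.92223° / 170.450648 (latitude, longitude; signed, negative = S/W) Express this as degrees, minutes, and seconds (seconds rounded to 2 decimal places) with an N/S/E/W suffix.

Latitude is negative → S; |value| = 89.922230
Lat: whole degrees 89; 55.33380′ → 55′ and 20.0280″
Longitude: whole degrees 170; 27.03888′ → 27′ and 2.3328″

89°55′20.03″ S, 170°27′2.33″ E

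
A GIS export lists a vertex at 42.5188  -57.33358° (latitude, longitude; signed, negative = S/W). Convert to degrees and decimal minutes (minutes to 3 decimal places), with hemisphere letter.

42° 31.128′ N, 57° 20.015′ W

Lat: fractional part 0.518800 → 31.12800 minutes
Longitude is negative → W; |value| = 57.333580
Lon: fractional part 0.333580 → 20.01480 minutes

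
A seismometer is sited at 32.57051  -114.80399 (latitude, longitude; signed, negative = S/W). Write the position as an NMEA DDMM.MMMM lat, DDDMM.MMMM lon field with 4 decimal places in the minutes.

3234.2306,N / 11448.2394,W

Lat: minutes = (32.570510 − 32) × 60 = 34.230600
Longitude is negative → W; |value| = 114.803990
λ: fractional part 0.803990 → 48.239400 minutes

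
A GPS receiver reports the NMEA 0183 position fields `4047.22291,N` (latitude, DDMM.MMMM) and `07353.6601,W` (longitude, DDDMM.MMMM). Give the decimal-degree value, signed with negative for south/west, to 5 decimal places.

40.78705, -73.89434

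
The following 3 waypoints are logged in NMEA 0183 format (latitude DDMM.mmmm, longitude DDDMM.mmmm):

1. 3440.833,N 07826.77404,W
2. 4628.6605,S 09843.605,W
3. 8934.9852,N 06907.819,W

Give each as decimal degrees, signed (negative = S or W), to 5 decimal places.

Point 1:
  φ: degrees = first 2 digits = 34, minutes = 40.833; 34 + 40.833/60 = 34.680550
  N → positive
  Longitude: degrees = first 3 digits = 78, minutes = 26.77404; 78 + 26.77404/60 = 78.446234
  W ⇒ negate
Point 2:
  Lat: degrees = first 2 digits = 46, minutes = 28.6605; 46 + 28.6605/60 = 46.477675
  hemisphere S, so the sign is −
  Longitude: split at 3 digits → 098° and 43.605′; 98 + 43.605/60 = 98.726750
  hemisphere W, so the sign is −
Point 3:
  Lat: split at 2 digits → 89° and 34.9852′; 89 + 34.9852/60 = 89.583087
  N ⇒ keep positive
  λ: degrees = first 3 digits = 69, minutes = 7.819; 69 + 7.819/60 = 69.130317
  hemisphere W, so the sign is −

1. 34.68055, -78.44623
2. -46.47768, -98.72675
3. 89.58309, -69.13032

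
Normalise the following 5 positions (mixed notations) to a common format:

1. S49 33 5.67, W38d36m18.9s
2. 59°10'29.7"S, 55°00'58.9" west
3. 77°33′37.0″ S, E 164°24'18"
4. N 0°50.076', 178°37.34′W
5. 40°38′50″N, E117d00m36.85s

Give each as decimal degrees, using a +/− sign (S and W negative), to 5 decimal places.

1. -49.55158, -38.60525
2. -59.17492, -55.01636
3. -77.56028, 164.40500
4. 0.83460, -178.62233
5. 40.64722, 117.01024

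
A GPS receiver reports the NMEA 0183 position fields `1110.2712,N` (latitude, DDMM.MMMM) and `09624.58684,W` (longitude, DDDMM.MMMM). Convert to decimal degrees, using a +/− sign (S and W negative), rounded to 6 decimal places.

Lat: split at 2 digits → 11° and 10.2712′; 11 + 10.2712/60 = 11.1711867
N → positive
λ: split at 3 digits → 096° and 24.58684′; 96 + 24.58684/60 = 96.4097807
hemisphere W, so the sign is −

11.171187, -96.409781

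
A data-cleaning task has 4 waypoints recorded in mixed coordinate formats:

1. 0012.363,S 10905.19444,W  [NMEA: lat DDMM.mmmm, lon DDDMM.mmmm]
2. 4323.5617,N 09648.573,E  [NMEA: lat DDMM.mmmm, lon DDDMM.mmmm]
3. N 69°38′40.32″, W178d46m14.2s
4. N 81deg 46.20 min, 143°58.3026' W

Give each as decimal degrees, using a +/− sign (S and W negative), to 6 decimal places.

1. -0.206050, -109.086574
2. 43.392695, 96.809550
3. 69.644533, -178.770611
4. 81.770000, -143.971710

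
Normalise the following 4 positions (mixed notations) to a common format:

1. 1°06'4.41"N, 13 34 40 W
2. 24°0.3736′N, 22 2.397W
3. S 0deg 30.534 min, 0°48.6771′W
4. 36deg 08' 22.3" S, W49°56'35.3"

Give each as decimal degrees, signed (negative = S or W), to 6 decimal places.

1. 1.101225, -13.577778
2. 24.006227, -22.039950
3. -0.508900, -0.811285
4. -36.139528, -49.943139

Point 1:
  Latitude: 1° + 6/60 + 4.41/3600 = 1 + 0.100000 + 0.001225 = 1.1012250
  N ⇒ keep positive
  λ: 13° + 34/60 + 40/3600 = 13 + 0.566667 + 0.011111 = 13.5777778
  W ⇒ negate
Point 2:
  φ: 24 + 0.3736/60 = 24.0062267
  N → positive
  Longitude: 2.397′ = 0.039950°; total 22.0399500
  W → negative
Point 3:
  Latitude: 0 + 30.534/60 = 0.5089000
  hemisphere S, so the sign is −
  Longitude: 48.6771′ = 0.811285°; total 0.8112850
  W ⇒ negate
Point 4:
  Lat: 36 + 8/60 + 22.3/3600 = 36.1395278
  S → negative
  Lon: 49° + 56/60 + 35.3/3600 = 49 + 0.933333 + 0.009806 = 49.9431389
  W → negative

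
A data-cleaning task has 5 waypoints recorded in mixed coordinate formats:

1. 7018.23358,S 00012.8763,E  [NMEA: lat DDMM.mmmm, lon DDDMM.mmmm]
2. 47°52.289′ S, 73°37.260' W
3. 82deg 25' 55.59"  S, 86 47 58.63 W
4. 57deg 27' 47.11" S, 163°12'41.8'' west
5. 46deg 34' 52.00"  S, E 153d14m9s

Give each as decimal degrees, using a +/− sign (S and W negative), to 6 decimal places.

1. -70.303893, 0.214605
2. -47.871483, -73.621000
3. -82.432108, -86.799619
4. -57.463086, -163.211611
5. -46.581111, 153.235833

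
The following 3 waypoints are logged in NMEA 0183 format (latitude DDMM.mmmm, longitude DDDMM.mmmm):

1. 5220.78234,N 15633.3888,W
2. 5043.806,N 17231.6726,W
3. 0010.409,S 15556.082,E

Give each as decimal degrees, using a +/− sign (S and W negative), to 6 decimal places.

Point 1:
  Lat: degrees = first 2 digits = 52, minutes = 20.78234; 52 + 20.78234/60 = 52.3463723
  N → positive
  Longitude: split at 3 digits → 156° and 33.3888′; 156 + 33.3888/60 = 156.5564800
  W → negative
Point 2:
  φ: degrees = first 2 digits = 50, minutes = 43.806; 50 + 43.806/60 = 50.7301000
  N → positive
  Lon: degrees = first 3 digits = 172, minutes = 31.6726; 172 + 31.6726/60 = 172.5278767
  W ⇒ negate
Point 3:
  Lat: degrees = first 2 digits = 0, minutes = 10.409; 0 + 10.409/60 = 0.1734833
  S → negative
  λ: degrees = first 3 digits = 155, minutes = 56.082; 155 + 56.082/60 = 155.9347000
  E ⇒ keep positive

1. 52.346372, -156.556480
2. 50.730100, -172.527877
3. -0.173483, 155.934700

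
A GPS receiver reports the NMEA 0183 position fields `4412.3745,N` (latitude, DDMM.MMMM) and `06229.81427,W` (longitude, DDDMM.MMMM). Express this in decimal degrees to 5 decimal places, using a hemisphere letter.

44.20624° N, 62.49690° W

Lat: split at 2 digits → 44° and 12.3745′; 44 + 12.3745/60 = 44.206242
Longitude: split at 3 digits → 062° and 29.81427′; 62 + 29.81427/60 = 62.496905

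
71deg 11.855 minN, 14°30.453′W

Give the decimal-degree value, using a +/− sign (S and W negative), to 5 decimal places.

71.19758, -14.50755

Latitude: 11.855′ = 0.197583°; total 71.197583
N ⇒ keep positive
λ: 30.453′ = 0.507550°; total 14.507550
W → negative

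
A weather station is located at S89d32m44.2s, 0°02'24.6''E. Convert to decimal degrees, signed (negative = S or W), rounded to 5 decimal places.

Lat: 89° + 32/60 + 44.2/3600 = 89 + 0.533333 + 0.012278 = 89.545611
hemisphere S, so the sign is −
Longitude: 0° + 2/60 + 24.6/3600 = 0 + 0.033333 + 0.006833 = 0.040167
E ⇒ keep positive

-89.54561, 0.04017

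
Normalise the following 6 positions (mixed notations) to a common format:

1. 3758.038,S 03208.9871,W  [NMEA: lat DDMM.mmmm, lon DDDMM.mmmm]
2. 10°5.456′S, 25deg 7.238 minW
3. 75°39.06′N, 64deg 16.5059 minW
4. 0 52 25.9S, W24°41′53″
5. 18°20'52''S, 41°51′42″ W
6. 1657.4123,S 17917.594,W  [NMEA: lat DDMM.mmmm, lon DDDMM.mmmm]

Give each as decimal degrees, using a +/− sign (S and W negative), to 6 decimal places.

1. -37.967300, -32.149785
2. -10.090933, -25.120633
3. 75.651000, -64.275098
4. -0.873861, -24.698056
5. -18.347778, -41.861667
6. -16.956872, -179.293233

Point 1:
  Latitude: split at 2 digits → 37° and 58.038′; 37 + 58.038/60 = 37.9673000
  S ⇒ negate
  λ: degrees = first 3 digits = 32, minutes = 8.9871; 32 + 8.9871/60 = 32.1497850
  W → negative
Point 2:
  Latitude: 10 + 5.456/60 = 10.0909333
  S → negative
  Lon: 7.238′ = 0.120633°; total 25.1206333
  hemisphere W, so the sign is −
Point 3:
  Lat: 75 + 39.06/60 = 75.6510000
  N ⇒ keep positive
  Lon: 16.5059′ = 0.275098°; total 64.2750983
  W → negative
Point 4:
  Lat: 0° + 52/60 + 25.9/3600 = 0 + 0.866667 + 0.007194 = 0.8738611
  S → negative
  Longitude: 24 + 41/60 + 53/3600 = 24.6980556
  W ⇒ negate
Point 5:
  Latitude: 18 + 20/60 + 52/3600 = 18.3477778
  S → negative
  λ: 41° + 51/60 + 42/3600 = 41 + 0.850000 + 0.011667 = 41.8616667
  W → negative
Point 6:
  Lat: split at 2 digits → 16° and 57.4123′; 16 + 57.4123/60 = 16.9568717
  S → negative
  λ: split at 3 digits → 179° and 17.594′; 179 + 17.594/60 = 179.2932333
  W → negative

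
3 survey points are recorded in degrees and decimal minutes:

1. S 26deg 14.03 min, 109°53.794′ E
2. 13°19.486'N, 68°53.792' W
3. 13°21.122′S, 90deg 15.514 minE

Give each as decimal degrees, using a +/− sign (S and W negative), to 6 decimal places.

Point 1:
  Latitude: 14.03′ = 0.233833°; total 26.2338333
  hemisphere S, so the sign is −
  λ: 109 + 53.794/60 = 109.8965667
  E → positive
Point 2:
  Lat: 13 + 19.486/60 = 13.3247667
  N → positive
  Lon: 53.792′ = 0.896533°; total 68.8965333
  W ⇒ negate
Point 3:
  φ: 13 + 21.122/60 = 13.3520333
  S ⇒ negate
  λ: 90 + 15.514/60 = 90.2585667
  E → positive

1. -26.233833, 109.896567
2. 13.324767, -68.896533
3. -13.352033, 90.258567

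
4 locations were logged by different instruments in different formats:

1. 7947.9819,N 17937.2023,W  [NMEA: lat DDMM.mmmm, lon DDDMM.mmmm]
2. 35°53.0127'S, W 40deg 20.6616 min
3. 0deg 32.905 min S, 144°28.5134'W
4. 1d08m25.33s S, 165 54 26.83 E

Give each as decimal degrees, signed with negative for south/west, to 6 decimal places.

1. 79.799698, -179.620038
2. -35.883545, -40.344360
3. -0.548417, -144.475223
4. -1.140369, 165.907453

Point 1:
  Latitude: degrees = first 2 digits = 79, minutes = 47.9819; 79 + 47.9819/60 = 79.7996983
  N → positive
  Lon: split at 3 digits → 179° and 37.2023′; 179 + 37.2023/60 = 179.6200383
  hemisphere W, so the sign is −
Point 2:
  Lat: 53.0127′ = 0.883545°; total 35.8835450
  S → negative
  λ: 40 + 20.6616/60 = 40.3443600
  hemisphere W, so the sign is −
Point 3:
  φ: 0 + 32.905/60 = 0.5484167
  S → negative
  Longitude: 28.5134′ = 0.475223°; total 144.4752233
  W → negative
Point 4:
  Latitude: 1° + 8/60 + 25.33/3600 = 1 + 0.133333 + 0.007036 = 1.1403694
  S ⇒ negate
  Lon: 165 + 54/60 + 26.83/3600 = 165.9074528
  E ⇒ keep positive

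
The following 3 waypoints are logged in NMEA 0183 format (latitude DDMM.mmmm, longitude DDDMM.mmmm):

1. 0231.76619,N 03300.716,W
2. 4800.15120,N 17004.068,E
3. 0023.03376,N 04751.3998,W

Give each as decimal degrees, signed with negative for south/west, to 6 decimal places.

Point 1:
  Lat: degrees = first 2 digits = 2, minutes = 31.76619; 2 + 31.76619/60 = 2.5294365
  N ⇒ keep positive
  Lon: split at 3 digits → 033° and 0.716′; 33 + 0.716/60 = 33.0119333
  W ⇒ negate
Point 2:
  φ: degrees = first 2 digits = 48, minutes = 0.1512; 48 + 0.1512/60 = 48.0025200
  N → positive
  Longitude: split at 3 digits → 170° and 4.068′; 170 + 4.068/60 = 170.0678000
  E ⇒ keep positive
Point 3:
  φ: degrees = first 2 digits = 0, minutes = 23.03376; 0 + 23.03376/60 = 0.3838960
  N → positive
  Lon: degrees = first 3 digits = 47, minutes = 51.3998; 47 + 51.3998/60 = 47.8566633
  hemisphere W, so the sign is −

1. 2.529437, -33.011933
2. 48.002520, 170.067800
3. 0.383896, -47.856663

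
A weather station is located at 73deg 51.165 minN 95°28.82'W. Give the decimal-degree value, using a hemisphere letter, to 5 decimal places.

φ: 51.165′ = 0.852750°; total 73.852750
Lon: 95 + 28.82/60 = 95.480333

73.85275° N, 95.48033° W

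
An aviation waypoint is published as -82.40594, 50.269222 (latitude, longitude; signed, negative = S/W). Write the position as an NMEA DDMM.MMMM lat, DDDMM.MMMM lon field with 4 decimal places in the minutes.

8224.3564,S / 05016.1533,E

Latitude is negative → S; |value| = 82.405940
φ: 82° + 0.405940 × 60 = 82° 24.356400′
Lon: minutes = (50.269222 − 50) × 60 = 16.153320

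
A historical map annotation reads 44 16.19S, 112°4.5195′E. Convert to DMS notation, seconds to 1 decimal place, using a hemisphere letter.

Lat: 16.19000′ → 16′ and 0.19000 × 60 = 11.400″
Lon: fractional minutes 0.51950 × 60 = 31.170″

44°16′11.4″ S, 112°04′31.2″ E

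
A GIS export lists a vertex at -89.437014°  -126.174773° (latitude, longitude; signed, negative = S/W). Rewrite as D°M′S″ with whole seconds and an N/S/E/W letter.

Latitude is negative → S; |value| = 89.437014
φ: 0.437014 × 60 = 26.22084′ → 26′, remainder × 60 = 13.25″
Longitude is negative → W; |value| = 126.174773
Lon: 0.174773 × 60 = 10.48638′ → 10′, remainder × 60 = 29.18″

89°26′13″ S, 126°10′29″ W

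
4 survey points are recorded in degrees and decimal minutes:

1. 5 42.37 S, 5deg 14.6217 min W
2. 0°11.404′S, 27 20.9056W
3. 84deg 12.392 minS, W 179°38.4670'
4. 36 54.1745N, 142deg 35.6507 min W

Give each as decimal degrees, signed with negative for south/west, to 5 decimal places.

Point 1:
  Lat: 5 + 42.37/60 = 5.706167
  S ⇒ negate
  Longitude: 5 + 14.6217/60 = 5.243695
  hemisphere W, so the sign is −
Point 2:
  Lat: 0 + 11.404/60 = 0.190067
  S → negative
  λ: 27 + 20.9056/60 = 27.348427
  W ⇒ negate
Point 3:
  φ: 12.392′ = 0.206533°; total 84.206533
  S → negative
  Longitude: 179 + 38.467/60 = 179.641117
  hemisphere W, so the sign is −
Point 4:
  Lat: 54.1745′ = 0.902908°; total 36.902908
  N ⇒ keep positive
  λ: 142 + 35.6507/60 = 142.594178
  hemisphere W, so the sign is −

1. -5.70617, -5.24370
2. -0.19007, -27.34843
3. -84.20653, -179.64112
4. 36.90291, -142.59418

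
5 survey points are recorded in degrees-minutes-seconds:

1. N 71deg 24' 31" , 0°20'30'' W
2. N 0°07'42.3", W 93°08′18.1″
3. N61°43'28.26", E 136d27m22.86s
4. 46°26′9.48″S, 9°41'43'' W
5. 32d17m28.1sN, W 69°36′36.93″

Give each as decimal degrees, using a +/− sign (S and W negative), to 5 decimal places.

1. 71.40861, -0.34167
2. 0.12842, -93.13836
3. 61.72452, 136.45635
4. -46.43597, -9.69528
5. 32.29114, -69.61026

Point 1:
  Lat: 71 + 24/60 + 31/3600 = 71.408611
  N → positive
  Longitude: 0° + 20/60 + 30/3600 = 0 + 0.333333 + 0.008333 = 0.341667
  hemisphere W, so the sign is −
Point 2:
  φ: 0 + 7/60 + 42.3/3600 = 0.128417
  N ⇒ keep positive
  Longitude: 8′ + 18.1″ = 8.30167′; 93 + 8.30167/60 = 93.138361
  hemisphere W, so the sign is −
Point 3:
  φ: 43′ + 28.26″ = 43.47100′; 61 + 43.47100/60 = 61.724517
  N → positive
  Longitude: 27′ + 22.86″ = 27.38100′; 136 + 27.38100/60 = 136.456350
  E ⇒ keep positive
Point 4:
  φ: 46° + 26/60 + 9.48/3600 = 46 + 0.433333 + 0.002633 = 46.435967
  hemisphere S, so the sign is −
  Longitude: 41′ + 43″ = 41.71667′; 9 + 41.71667/60 = 9.695278
  W ⇒ negate
Point 5:
  Latitude: 32° + 17/60 + 28.1/3600 = 32 + 0.283333 + 0.007806 = 32.291139
  N ⇒ keep positive
  Longitude: 69° + 36/60 + 36.93/3600 = 69 + 0.600000 + 0.010258 = 69.610258
  hemisphere W, so the sign is −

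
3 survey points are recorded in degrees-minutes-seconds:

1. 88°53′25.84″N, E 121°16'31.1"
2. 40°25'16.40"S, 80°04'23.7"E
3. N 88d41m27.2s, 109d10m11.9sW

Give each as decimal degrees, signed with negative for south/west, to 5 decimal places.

1. 88.89051, 121.27531
2. -40.42122, 80.07325
3. 88.69089, -109.16997

Point 1:
  Latitude: 53′ + 25.84″ = 53.43067′; 88 + 53.43067/60 = 88.890511
  N → positive
  Lon: 121° + 16/60 + 31.1/3600 = 121 + 0.266667 + 0.008639 = 121.275306
  E ⇒ keep positive
Point 2:
  Lat: 25′ + 16.4″ = 25.27333′; 40 + 25.27333/60 = 40.421222
  S → negative
  λ: 4′ + 23.7″ = 4.39500′; 80 + 4.39500/60 = 80.073250
  E → positive
Point 3:
  Latitude: 88 + 41/60 + 27.2/3600 = 88.690889
  N ⇒ keep positive
  Lon: 109 + 10/60 + 11.9/3600 = 109.169972
  W ⇒ negate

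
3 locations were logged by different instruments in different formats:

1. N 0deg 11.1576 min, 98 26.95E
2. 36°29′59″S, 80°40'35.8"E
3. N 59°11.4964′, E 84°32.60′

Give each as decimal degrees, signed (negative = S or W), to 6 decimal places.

1. 0.185960, 98.449167
2. -36.499722, 80.676611
3. 59.191607, 84.543333

Point 1:
  Lat: 0 + 11.1576/60 = 0.1859600
  N → positive
  Lon: 98 + 26.95/60 = 98.4491667
  E ⇒ keep positive
Point 2:
  φ: 36 + 29/60 + 59/3600 = 36.4997222
  hemisphere S, so the sign is −
  Longitude: 40′ + 35.8″ = 40.59667′; 80 + 40.59667/60 = 80.6766111
  E → positive
Point 3:
  Latitude: 59 + 11.4964/60 = 59.1916067
  N ⇒ keep positive
  Lon: 32.6′ = 0.543333°; total 84.5433333
  E ⇒ keep positive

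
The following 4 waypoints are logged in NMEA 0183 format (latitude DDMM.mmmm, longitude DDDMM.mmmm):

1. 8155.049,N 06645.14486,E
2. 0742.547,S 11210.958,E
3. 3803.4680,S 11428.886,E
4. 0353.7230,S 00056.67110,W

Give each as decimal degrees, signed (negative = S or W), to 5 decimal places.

Point 1:
  φ: degrees = first 2 digits = 81, minutes = 55.049; 81 + 55.049/60 = 81.917483
  N ⇒ keep positive
  λ: degrees = first 3 digits = 66, minutes = 45.14486; 66 + 45.14486/60 = 66.752414
  E → positive
Point 2:
  φ: split at 2 digits → 07° and 42.547′; 7 + 42.547/60 = 7.709117
  S ⇒ negate
  Longitude: degrees = first 3 digits = 112, minutes = 10.958; 112 + 10.958/60 = 112.182633
  E → positive
Point 3:
  φ: split at 2 digits → 38° and 3.468′; 38 + 3.468/60 = 38.057800
  hemisphere S, so the sign is −
  λ: degrees = first 3 digits = 114, minutes = 28.886; 114 + 28.886/60 = 114.481433
  E → positive
Point 4:
  Lat: degrees = first 2 digits = 3, minutes = 53.723; 3 + 53.723/60 = 3.895383
  S → negative
  Longitude: split at 3 digits → 000° and 56.6711′; 0 + 56.6711/60 = 0.944518
  hemisphere W, so the sign is −

1. 81.91748, 66.75241
2. -7.70912, 112.18263
3. -38.05780, 114.48143
4. -3.89538, -0.94452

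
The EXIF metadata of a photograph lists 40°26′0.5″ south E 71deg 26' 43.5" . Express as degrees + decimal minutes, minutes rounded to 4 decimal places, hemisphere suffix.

Lat: 26 + 0.5/60 = 26.008333′
Lon: 26 + 43.5/60 = 26.725000′

40° 26.0083′ S, 71° 26.7250′ E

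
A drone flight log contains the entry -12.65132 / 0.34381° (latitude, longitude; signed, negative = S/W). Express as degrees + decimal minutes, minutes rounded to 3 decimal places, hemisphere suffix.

Latitude is negative → S; |value| = 12.651320
Latitude: minutes = (12.651320 − 12) × 60 = 39.07920
Lon: fractional part 0.343810 → 20.62860 minutes

12° 39.079′ S, 0° 20.629′ E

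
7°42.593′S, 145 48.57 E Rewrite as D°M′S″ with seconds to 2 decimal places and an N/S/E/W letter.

7°42′35.58″ S, 145°48′34.20″ E

Lat: fractional minutes 0.59300 × 60 = 35.5800″
Lon: fractional minutes 0.57000 × 60 = 34.2000″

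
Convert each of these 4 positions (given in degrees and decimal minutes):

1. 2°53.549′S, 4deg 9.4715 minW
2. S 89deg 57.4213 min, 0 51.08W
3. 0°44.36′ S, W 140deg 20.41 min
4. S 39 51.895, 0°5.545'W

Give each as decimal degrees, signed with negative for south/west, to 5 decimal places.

1. -2.89248, -4.15786
2. -89.95702, -0.85133
3. -0.73933, -140.34017
4. -39.86492, -0.09242

Point 1:
  Latitude: 53.549′ = 0.892483°; total 2.892483
  hemisphere S, so the sign is −
  Lon: 9.4715′ = 0.157858°; total 4.157858
  hemisphere W, so the sign is −
Point 2:
  Latitude: 57.4213′ = 0.957022°; total 89.957022
  hemisphere S, so the sign is −
  λ: 0 + 51.08/60 = 0.851333
  W → negative
Point 3:
  φ: 0 + 44.36/60 = 0.739333
  S ⇒ negate
  Lon: 140 + 20.41/60 = 140.340167
  hemisphere W, so the sign is −
Point 4:
  Latitude: 51.895′ = 0.864917°; total 39.864917
  S → negative
  λ: 0 + 5.545/60 = 0.092417
  W ⇒ negate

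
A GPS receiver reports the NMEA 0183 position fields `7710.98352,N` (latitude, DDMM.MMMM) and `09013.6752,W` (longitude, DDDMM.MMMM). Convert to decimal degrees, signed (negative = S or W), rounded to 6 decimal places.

φ: degrees = first 2 digits = 77, minutes = 10.98352; 77 + 10.98352/60 = 77.1830587
N → positive
λ: split at 3 digits → 090° and 13.6752′; 90 + 13.6752/60 = 90.2279200
W → negative

77.183059, -90.227920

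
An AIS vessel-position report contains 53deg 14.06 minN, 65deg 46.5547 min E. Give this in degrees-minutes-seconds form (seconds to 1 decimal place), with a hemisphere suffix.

53°14′3.6″ N, 65°46′33.3″ E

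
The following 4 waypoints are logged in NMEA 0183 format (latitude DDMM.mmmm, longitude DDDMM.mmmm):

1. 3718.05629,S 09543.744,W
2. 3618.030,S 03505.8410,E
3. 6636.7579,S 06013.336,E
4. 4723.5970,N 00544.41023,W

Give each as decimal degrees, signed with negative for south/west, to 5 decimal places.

Point 1:
  φ: split at 2 digits → 37° and 18.05629′; 37 + 18.05629/60 = 37.300938
  hemisphere S, so the sign is −
  λ: degrees = first 3 digits = 95, minutes = 43.744; 95 + 43.744/60 = 95.729067
  W ⇒ negate
Point 2:
  φ: split at 2 digits → 36° and 18.03′; 36 + 18.03/60 = 36.300500
  S → negative
  λ: split at 3 digits → 035° and 5.841′; 35 + 5.841/60 = 35.097350
  E → positive
Point 3:
  Latitude: degrees = first 2 digits = 66, minutes = 36.7579; 66 + 36.7579/60 = 66.612632
  hemisphere S, so the sign is −
  Longitude: split at 3 digits → 060° and 13.336′; 60 + 13.336/60 = 60.222267
  E ⇒ keep positive
Point 4:
  Latitude: degrees = first 2 digits = 47, minutes = 23.597; 47 + 23.597/60 = 47.393283
  N ⇒ keep positive
  Longitude: split at 3 digits → 005° and 44.41023′; 5 + 44.41023/60 = 5.740171
  W ⇒ negate

1. -37.30094, -95.72907
2. -36.30050, 35.09735
3. -66.61263, 60.22227
4. 47.39328, -5.74017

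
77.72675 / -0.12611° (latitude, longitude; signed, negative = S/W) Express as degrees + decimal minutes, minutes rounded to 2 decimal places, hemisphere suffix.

Lat: minutes = (77.726750 − 77) × 60 = 43.6050
Longitude is negative → W; |value| = 0.126110
Longitude: minutes = (0.126110 − 0) × 60 = 7.5666

77° 43.61′ N, 0° 7.57′ W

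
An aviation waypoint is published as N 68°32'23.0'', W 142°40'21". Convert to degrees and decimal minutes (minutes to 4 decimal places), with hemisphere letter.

Lat: seconds/60 = 0.38333; minutes = 32 + 0.38333 = 32.383333
Longitude: seconds/60 = 0.35000; minutes = 40 + 0.35000 = 40.350000

68° 32.3833′ N, 142° 40.3500′ W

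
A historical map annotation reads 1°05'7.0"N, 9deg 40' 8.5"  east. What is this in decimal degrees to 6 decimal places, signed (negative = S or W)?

1.085278, 9.669028

Latitude: 1° + 5/60 + 7/3600 = 1 + 0.083333 + 0.001944 = 1.0852778
N → positive
λ: 40′ + 8.5″ = 40.14167′; 9 + 40.14167/60 = 9.6690278
E ⇒ keep positive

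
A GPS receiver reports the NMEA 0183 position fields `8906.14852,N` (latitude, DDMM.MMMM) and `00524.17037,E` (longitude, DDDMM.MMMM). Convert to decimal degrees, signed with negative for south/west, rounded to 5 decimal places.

89.10248, 5.40284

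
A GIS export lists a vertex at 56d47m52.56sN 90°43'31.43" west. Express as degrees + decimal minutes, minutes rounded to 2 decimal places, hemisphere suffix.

φ: seconds/60 = 0.87600; minutes = 47 + 0.87600 = 47.8760
Lon: seconds/60 = 0.52383; minutes = 43 + 0.52383 = 43.5238

56° 47.88′ N, 90° 43.52′ W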